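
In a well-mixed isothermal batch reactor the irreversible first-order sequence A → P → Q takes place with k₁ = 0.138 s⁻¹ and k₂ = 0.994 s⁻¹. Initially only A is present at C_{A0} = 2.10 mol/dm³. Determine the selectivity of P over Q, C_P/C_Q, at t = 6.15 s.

0.136

The intermediate concentration in a first-order A→B→C sequence is C_P = k₁C_{A0}(e^(−k₁t) − e^(−k₂t))/(k₂−k₁).
e^(−k₁t) = e^(−0.138×6.15) = e^(−0.8487) = 0.4280; e^(−k₂t) = e^(−6.113) = 0.002214.
C_P = 0.138×2.10/(0.994−0.138) × (0.4280−0.002214) = 0.3386×0.4258 = 0.1441 mol/dm³.
C_A = C_{A0}e^(−k₁t) = 0.8987 mol/dm³, so C_Q = C_{A0}−C_A−C_P = 1.057 mol/dm³; C_P/C_Q = 0.136.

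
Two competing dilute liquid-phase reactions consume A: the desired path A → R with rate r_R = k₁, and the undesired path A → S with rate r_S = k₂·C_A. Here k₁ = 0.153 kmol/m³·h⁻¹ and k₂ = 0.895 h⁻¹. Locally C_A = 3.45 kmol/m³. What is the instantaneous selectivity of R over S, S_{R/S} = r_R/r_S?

0.0496

S_{R/S} = r_R/r_S = (k₁)/(k₂·C_A) = (k₁/k₂)·C_A⁻¹.
= (0.153) / (0.895×3.450) = 0.1530/3.088 = 0.0496.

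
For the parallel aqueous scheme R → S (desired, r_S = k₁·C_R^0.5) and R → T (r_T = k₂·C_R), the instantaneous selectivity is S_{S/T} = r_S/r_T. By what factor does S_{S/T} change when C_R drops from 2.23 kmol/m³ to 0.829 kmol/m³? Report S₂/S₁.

S_{S/T} = (k₁/k₂)·C_R^-0.5, so S₂/S₁ = (C_{R,2}/C_{R,1})^-0.5.
= (0.829/2.23)^(-0.5) = (0.3717)^(-0.5) = 1.64.

1.64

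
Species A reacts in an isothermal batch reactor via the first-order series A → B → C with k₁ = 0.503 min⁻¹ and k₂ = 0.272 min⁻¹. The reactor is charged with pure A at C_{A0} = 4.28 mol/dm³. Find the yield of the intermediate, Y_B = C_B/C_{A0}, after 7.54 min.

0.231

Solving the coupled first-order balances gives C_B(t) = [k₁/(k₂−k₁)]·C_{A0}·(e^(−k₁t) − e^(−k₂t)).
e^(−k₁t) = e^(−0.503×7.54) = e^(−3.793) = 0.02254; e^(−k₂t) = e^(−2.051) = 0.1286.
C_B = 0.503×4.28/(0.272−0.503) × (0.02254−0.1286) = (-9.320)×(-0.1061) = 0.9887 mol/dm³.
Y_B = C_B/C_{A0} = 0.9887/4.28 = 0.231.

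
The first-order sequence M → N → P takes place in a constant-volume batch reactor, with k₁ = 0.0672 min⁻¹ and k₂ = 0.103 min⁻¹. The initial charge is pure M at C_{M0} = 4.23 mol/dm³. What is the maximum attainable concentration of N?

Evaluating C_N at t_opt = ln(k₂/k₁)/(k₂−k₁) gives C_{N,max}/C_{M0} = (k₁/k₂)^[k₂/(k₂−k₁)].
= (0.0672/0.103)^(0.103/(0.103−0.0672)) = (0.6524)^(2.877) = 0.2927.
C_{N,max} = 0.2927×4.23 = 1.24 mol/dm³.

1.24 mol/dm³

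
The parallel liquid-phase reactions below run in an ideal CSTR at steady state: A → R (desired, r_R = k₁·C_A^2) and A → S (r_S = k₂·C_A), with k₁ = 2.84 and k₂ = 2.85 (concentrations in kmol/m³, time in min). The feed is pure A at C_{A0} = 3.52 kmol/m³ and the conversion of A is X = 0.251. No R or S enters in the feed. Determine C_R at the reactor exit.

0.640 kmol/m³

Exit C_A = C_{A0}(1−X) = 3.52×0.749 = 2.636 kmol/m³.
A CSTR operates uniformly at the exit composition, giving r_R = 19.74 and r_S = 7.514 (each k·C_A^n at C_A = 2.636).
Fraction of consumed A going to R: r_R/(r_R+r_S) = 0.7243.
C_R = 0.7243·C_{A0}·X = 0.7243×3.52×0.251 = 0.640 kmol/m³.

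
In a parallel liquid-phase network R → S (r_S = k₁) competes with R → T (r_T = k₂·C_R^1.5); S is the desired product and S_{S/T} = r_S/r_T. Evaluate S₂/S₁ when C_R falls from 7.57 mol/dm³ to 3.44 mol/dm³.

S_{S/T} = (k₁/k₂)·C_R^-1.5, so S₂/S₁ = (C_{R,2}/C_{R,1})^-1.5.
= (3.44/7.57)^(-1.5) = (0.4544)^(-1.5) = 3.26.

3.26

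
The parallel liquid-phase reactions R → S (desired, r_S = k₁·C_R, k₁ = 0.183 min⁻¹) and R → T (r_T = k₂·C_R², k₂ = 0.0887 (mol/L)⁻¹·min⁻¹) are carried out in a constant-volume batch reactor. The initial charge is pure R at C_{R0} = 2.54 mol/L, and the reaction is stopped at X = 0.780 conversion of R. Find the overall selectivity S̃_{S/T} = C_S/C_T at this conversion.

1.42

C_R = C_{R0}(1−X) = 0.5588 mol/L.
Along a PFR/batch, dC_S/dC_R = −r_S/(r_S+r_T) = −k₁/(k₁+k₂·C_R).
Integrating from C_{R0} to C_R: C_S = (0.183/0.0887)·ln[(0.183+0.0887·2.54)/(0.183+0.0887·0.559)] = 2.063·ln(0.4083/0.2326) = 1.161 mol/L.
C_T = (C_{R0}−C_R)−C_S = 0.8200 mol/L; S̃_{S/T} = 1.161/0.8200 = 1.42.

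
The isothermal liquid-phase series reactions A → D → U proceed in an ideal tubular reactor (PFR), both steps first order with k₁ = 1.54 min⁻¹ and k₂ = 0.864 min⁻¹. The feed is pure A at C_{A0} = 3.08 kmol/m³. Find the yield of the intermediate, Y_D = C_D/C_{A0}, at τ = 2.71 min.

Solving the coupled first-order balances gives C_D(τ) = [k₁/(k₂−k₁)]·C_{A0}·(e^(−k₁τ) − e^(−k₂τ)).
e^(−k₁τ) = e^(−1.54×2.71) = e^(−4.173) = 0.01540; e^(−k₂τ) = e^(−2.341) = 0.09619.
C_D = 1.54×3.08/(0.864−1.54) × (0.01540−0.09619) = (-7.017)×(-0.08079) = 0.5669 kmol/m³.
Y_D = C_D/C_{A0} = 0.5669/3.08 = 0.184.

0.184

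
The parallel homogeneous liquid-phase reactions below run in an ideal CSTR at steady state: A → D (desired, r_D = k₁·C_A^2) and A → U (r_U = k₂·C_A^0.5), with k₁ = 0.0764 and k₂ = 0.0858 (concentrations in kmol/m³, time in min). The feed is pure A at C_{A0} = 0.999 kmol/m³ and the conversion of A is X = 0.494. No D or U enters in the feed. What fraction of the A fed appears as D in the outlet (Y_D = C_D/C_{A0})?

0.120

Exit C_A = C_{A0}(1−X) = 0.999×0.506 = 0.5055 kmol/m³.
Rates in a CSTR are evaluated at the outlet concentration: r_D = 0.0764×0.5055^2 = 0.01952, r_U = 0.0858×0.5055^0.5 = 0.06100.
Fraction of consumed A going to D: r_D/(r_D+r_U) = 0.2424.
C_D = 0.2424·C_{A0}·X = 0.2424×0.999×0.494 = 0.120 kmol/m³; Y_D = C_D/C_{A0} = 0.120.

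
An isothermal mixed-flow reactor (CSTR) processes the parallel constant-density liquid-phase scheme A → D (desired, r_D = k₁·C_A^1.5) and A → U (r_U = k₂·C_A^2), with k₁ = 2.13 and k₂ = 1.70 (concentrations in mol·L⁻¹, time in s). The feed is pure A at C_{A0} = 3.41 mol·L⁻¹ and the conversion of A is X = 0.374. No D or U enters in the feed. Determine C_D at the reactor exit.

0.589 mol·L⁻¹

Exit C_A = C_{A0}(1−X) = 3.41×0.626 = 2.135 mol·L⁻¹.
In a CSTR the entire volume is at exit conditions, so r_D = 2.13×2.135^1.5 = 6.643 and r_U = 1.70×2.135^2 = 7.747.
Fraction of consumed A going to D: r_D/(r_D+r_U) = 0.4617.
C_D = 0.4617·C_{A0}·X = 0.4617×3.41×0.374 = 0.589 mol·L⁻¹.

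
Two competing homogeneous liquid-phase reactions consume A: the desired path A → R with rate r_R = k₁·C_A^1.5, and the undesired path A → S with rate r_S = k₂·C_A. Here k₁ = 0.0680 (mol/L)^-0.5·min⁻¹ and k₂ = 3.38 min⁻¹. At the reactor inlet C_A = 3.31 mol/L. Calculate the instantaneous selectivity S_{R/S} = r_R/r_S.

S_{R/S} = r_R/r_S = (k₁·C_A^1.5)/(k₂·C_A) = (k₁/k₂)·C_A^0.5.
= (0.0680×3.310^1.5) / (3.38×3.310) = 0.4095/11.19 = 0.0366.

0.0366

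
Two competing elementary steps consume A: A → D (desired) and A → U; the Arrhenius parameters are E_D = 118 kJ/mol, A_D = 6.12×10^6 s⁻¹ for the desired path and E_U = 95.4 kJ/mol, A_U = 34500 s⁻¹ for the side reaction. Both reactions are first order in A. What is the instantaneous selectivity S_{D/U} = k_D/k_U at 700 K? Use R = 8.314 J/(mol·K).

With equal orders, S_{D/U} = k_D/k_U = (A_D/A_U)·exp[(E_U−E_D)/(RT)].
(E_U−E_D)/(RT) = (95.4−118)×10³/(8.314×700) = -22600/5820 = -3.883.
k_D/k_U = (6.12×10^6/34500)·exp(-3.883) = 177.4 × 0.02058 = 3.65.
Since E_D > E_U, raising the temperature improves selectivity toward D.

3.65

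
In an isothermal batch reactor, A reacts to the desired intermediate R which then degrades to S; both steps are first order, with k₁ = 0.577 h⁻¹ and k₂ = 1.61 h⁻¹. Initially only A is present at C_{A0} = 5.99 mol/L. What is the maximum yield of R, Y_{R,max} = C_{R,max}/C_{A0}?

0.202

For a first-order series the maximum intermediate yield is C_{R,max}/C_{A0} = (k₁/k₂)^[k₂/(k₂−k₁)].
= (0.577/1.61)^(1.61/(1.61−0.577)) = (0.3584)^(1.559) = 0.2020.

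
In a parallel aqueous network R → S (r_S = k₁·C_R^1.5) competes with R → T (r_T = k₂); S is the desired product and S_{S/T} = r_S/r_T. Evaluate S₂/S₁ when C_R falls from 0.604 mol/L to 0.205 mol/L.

S_{S/T} = (k₁/k₂)·C_R^1.5, so S₂/S₁ = (C_{R,2}/C_{R,1})^1.5.
= (0.205/0.604)^1.5 = (0.3394)^1.5 = 0.198.
Selectivity toward S falls as C_R falls — high-concentration operation is favoured.

0.198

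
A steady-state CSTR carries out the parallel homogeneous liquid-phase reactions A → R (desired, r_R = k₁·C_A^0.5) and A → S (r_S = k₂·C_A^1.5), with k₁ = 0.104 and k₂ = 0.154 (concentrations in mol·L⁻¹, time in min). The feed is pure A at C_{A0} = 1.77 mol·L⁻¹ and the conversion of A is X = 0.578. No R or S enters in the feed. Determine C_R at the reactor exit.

0.486 mol·L⁻¹

Exit C_A = C_{A0}(1−X) = 1.77×0.422 = 0.7469 mol·L⁻¹.
Rates in a CSTR are evaluated at the outlet concentration: r_R = 0.104×0.7469^0.5 = 0.08988, r_S = 0.154×0.7469^1.5 = 0.09941.
Fraction of consumed A going to R: r_R/(r_R+r_S) = 0.4748.
C_R = 0.4748·C_{A0}·X = 0.4748×1.77×0.578 = 0.486 mol·L⁻¹.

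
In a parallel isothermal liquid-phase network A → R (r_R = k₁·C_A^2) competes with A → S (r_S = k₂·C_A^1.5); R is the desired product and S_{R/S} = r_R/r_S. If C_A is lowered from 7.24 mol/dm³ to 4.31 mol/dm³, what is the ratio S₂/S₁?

0.772

S_{R/S} = (k₁/k₂)·C_A^0.5, so S₂/S₁ = (C_{A,2}/C_{A,1})^0.5.
= (4.31/7.24)^0.5 = (0.5953)^0.5 = 0.772.
Selectivity toward R falls as C_A falls — high-concentration operation is favoured.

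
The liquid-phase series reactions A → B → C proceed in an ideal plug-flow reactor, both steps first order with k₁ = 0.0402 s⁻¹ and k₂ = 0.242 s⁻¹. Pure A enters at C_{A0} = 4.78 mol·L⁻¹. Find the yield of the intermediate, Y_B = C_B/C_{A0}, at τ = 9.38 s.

For first-order series with pure A initially, C_B(τ) = k₁C_{A0}/(k₂−k₁)·(e^(−k₁τ) − e^(−k₂τ)).
e^(−k₁τ) = e^(−0.0402×9.38) = e^(−0.3771) = 0.6859; e^(−k₂τ) = e^(−2.270) = 0.1033.
C_B = 0.0402×4.78/(0.242−0.0402) × (0.6859−0.1033) = 0.9522×0.5825 = 0.5547 mol·L⁻¹.
Y_B = C_B/C_{A0} = 0.5547/4.78 = 0.116.

0.116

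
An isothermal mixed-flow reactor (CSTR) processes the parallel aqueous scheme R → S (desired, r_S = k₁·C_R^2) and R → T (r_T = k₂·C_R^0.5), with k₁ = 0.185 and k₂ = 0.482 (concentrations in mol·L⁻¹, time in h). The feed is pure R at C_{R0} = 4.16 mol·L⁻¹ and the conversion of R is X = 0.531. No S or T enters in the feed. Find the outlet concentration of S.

1.13 mol·L⁻¹

Exit C_R = C_{R0}(1−X) = 4.16×0.469 = 1.951 mol·L⁻¹.
In a CSTR the entire volume is at exit conditions, so r_S = 0.185×1.951^2 = 0.7042 and r_T = 0.482×1.951^0.5 = 0.6733.
Fraction of consumed R going to S: r_S/(r_S+r_T) = 0.5112.
C_S = 0.5112·C_{R0}·X = 0.5112×4.16×0.531 = 1.13 mol·L⁻¹.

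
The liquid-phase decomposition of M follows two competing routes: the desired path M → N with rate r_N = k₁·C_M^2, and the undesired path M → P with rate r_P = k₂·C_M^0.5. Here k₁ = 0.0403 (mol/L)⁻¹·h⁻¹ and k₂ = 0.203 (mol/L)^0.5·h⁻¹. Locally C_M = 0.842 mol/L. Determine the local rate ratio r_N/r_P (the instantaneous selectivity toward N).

0.153

S_{N/P} = r_N/r_P = (k₁·C_M^2)/(k₂·C_M^0.5) = (k₁/k₂)·C_M^1.5.
= (0.0403×0.8420^2) / (0.203×0.8420^0.5) = 0.02857/0.1863 = 0.153.
Since the desired path is higher order in M, keeping C_M high (PFR or concentrated feed) favours N.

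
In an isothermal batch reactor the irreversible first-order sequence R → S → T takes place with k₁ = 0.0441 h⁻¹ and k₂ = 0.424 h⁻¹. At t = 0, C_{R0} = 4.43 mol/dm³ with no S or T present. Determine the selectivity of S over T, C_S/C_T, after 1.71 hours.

Solving the coupled first-order balances gives C_S(t) = [k₁/(k₂−k₁)]·C_{R0}·(e^(−k₁t) − e^(−k₂t)).
e^(−k₁t) = e^(−0.0441×1.71) = e^(−0.07541) = 0.9274; e^(−k₂t) = e^(−0.7250) = 0.4843.
C_S = 0.0441×4.43/(0.424−0.0441) × (0.9274−0.4843) = 0.5142×0.4431 = 0.2278 mol/dm³.
C_R = C_{R0}e^(−k₁t) = 4.108 mol/dm³, so C_T = C_{R0}−C_R−C_S = 0.09394 mol/dm³; C_S/C_T = 2.43.

2.43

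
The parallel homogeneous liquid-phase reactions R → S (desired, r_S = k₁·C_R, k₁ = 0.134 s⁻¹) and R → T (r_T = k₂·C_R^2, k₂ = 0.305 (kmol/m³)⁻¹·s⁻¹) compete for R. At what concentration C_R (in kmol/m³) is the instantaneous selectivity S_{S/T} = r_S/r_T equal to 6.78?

0.0648 kmol/m³

S_{S/T} = (k₁/k₂)·C_R⁻¹ ⇒ C_R = (S·k₂/k₁)^(-1).
= (6.78×0.305/0.134)^(-1) = (15.43)^(-1) = 0.0648 kmol/m³.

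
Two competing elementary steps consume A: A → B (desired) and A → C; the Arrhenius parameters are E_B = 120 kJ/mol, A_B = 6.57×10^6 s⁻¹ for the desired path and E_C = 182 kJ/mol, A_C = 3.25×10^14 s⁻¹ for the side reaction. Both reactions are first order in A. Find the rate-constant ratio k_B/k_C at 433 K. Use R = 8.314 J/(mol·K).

0.610

k_B/k_C = (A_B/A_C)·exp[−(E_B−E_C)/(RT)] = (A_B/A_C)·exp[(E_C−E_B)/(RT)].
(E_C−E_B)/(RT) = (182−120)×10³/(8.314×433) = 62000/3600 = 17.22.
k_B/k_C = (6.57×10^6/3.25×10^14)·exp(17.22) = 2.022×10^-8 × 3.017×10^7 = 0.610.
Since E_B < E_C, lowering the temperature improves selectivity toward B.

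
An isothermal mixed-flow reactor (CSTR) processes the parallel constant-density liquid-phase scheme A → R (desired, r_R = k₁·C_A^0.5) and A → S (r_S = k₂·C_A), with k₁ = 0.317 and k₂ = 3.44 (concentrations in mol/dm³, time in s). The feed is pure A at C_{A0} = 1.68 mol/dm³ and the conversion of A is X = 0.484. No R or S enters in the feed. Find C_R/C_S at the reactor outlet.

Exit C_A = C_{A0}(1−X) = 1.68×0.516 = 0.8669 mol/dm³.
A CSTR operates uniformly at the exit composition, giving r_R = 0.2951 and r_S = 2.982 (each k·C_A^n at C_A = 0.8669).
Overall selectivity = C_R/C_S = r_Rτ/(r_Sτ) = r_R/r_S = 0.0990.

0.0990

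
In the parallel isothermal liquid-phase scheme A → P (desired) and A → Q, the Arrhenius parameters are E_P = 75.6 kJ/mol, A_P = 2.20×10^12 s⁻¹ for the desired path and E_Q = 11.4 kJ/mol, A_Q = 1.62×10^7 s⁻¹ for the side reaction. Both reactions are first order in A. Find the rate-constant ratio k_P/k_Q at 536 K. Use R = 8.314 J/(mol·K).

k_P/k_Q = (A_P/A_Q)·exp[−(E_P−E_Q)/(RT)] = (A_P/A_Q)·exp[(E_Q−E_P)/(RT)].
(E_Q−E_P)/(RT) = (11.4−75.6)×10³/(8.314×536) = -64200/4456 = -14.41.
k_P/k_Q = (2.20×10^12/1.62×10^7)·exp(-14.41) = 1.358×10^5 × 5.537×10^-7 = 0.0752.
Since E_P > E_Q, raising the temperature improves selectivity toward P.

0.0752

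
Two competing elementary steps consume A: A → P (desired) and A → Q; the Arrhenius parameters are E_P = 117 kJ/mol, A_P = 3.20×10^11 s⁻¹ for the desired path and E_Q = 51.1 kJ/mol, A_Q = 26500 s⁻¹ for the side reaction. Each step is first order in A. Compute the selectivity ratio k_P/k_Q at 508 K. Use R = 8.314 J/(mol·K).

2.02

With equal orders, S_{P/Q} = k_P/k_Q = (A_P/A_Q)·exp[(E_Q−E_P)/(RT)].
(E_Q−E_P)/(RT) = (51.1−117)×10³/(8.314×508) = -65900/4224 = -15.60.
k_P/k_Q = (3.20×10^11/26500)·exp(-15.60) = 1.208×10^7 × 1.674×10^-7 = 2.02.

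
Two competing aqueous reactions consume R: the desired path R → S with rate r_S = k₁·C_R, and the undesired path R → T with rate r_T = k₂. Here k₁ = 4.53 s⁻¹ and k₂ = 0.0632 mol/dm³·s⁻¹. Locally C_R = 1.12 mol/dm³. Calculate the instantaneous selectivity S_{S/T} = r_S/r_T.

S_{S/T} = r_S/r_T = (k₁·C_R)/(k₂) = (k₁/k₂)·C_R.
= (4.53×1.120) / (0.0632) = 5.074/0.06320 = 80.3.

80.3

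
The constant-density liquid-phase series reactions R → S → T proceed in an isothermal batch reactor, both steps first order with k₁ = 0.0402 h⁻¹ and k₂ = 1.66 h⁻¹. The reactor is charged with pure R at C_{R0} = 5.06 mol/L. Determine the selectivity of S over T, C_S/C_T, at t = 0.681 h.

1.48

For first-order series with pure R initially, C_S(t) = k₁C_{R0}/(k₂−k₁)·(e^(−k₁t) − e^(−k₂t)).
e^(−k₁t) = e^(−0.0402×0.681) = e^(−0.02738) = 0.9730; e^(−k₂t) = e^(−1.130) = 0.3229.
C_S = 0.0402×5.06/(1.66−0.0402) × (0.9730−0.3229) = 0.1256×0.6501 = 0.08164 mol/L.
C_R = C_{R0}e^(−k₁t) = 4.923 mol/L, so C_T = C_{R0}−C_R−C_S = 0.05500 mol/L; C_S/C_T = 1.48.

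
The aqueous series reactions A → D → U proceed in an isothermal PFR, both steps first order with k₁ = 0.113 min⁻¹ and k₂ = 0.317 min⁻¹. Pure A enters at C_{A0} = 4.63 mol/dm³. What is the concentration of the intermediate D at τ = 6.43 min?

The intermediate concentration in a first-order A→B→C sequence is C_D = k₁C_{A0}(e^(−k₁τ) − e^(−k₂τ))/(k₂−k₁).
e^(−k₁τ) = e^(−0.113×6.43) = e^(−0.7266) = 0.4836; e^(−k₂τ) = e^(−2.038) = 0.1302.
C_D = 0.113×4.63/(0.317−0.113) × (0.4836−0.1302) = 2.565×0.3533 = 0.9061 mol/dm³.

0.906 mol/dm³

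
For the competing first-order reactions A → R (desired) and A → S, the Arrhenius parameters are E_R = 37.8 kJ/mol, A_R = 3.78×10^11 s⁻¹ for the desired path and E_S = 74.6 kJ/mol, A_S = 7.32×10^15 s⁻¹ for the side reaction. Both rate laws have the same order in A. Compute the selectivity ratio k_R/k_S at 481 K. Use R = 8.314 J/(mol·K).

With equal orders, S_{R/S} = k_R/k_S = (A_R/A_S)·exp[(E_S−E_R)/(RT)].
(E_S−E_R)/(RT) = (74.6−37.8)×10³/(8.314×481) = 36800/3999 = 9.202.
k_R/k_S = (3.78×10^11/7.32×10^15)·exp(9.202) = 5.164×10^-5 × 9919 = 0.512.
Since E_R < E_S, lowering the temperature improves selectivity toward R.

0.512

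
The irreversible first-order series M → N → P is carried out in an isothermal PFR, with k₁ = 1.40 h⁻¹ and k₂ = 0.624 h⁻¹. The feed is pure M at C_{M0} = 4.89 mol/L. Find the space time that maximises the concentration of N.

For first-order series the maximum of C_N occurs at τ_opt = ln(k₂/k₁)/(k₂−k₁).
= ln(0.624/1.40)/(0.624−1.40) = ln(0.4457)/-0.7760 = -0.8081/-0.7760 = 1.04 h.

1.04 h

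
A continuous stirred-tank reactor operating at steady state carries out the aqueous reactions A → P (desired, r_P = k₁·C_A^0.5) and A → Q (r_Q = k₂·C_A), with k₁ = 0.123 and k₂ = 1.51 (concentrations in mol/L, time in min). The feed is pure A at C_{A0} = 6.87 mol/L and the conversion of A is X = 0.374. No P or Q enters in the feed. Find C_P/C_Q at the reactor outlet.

Exit C_A = C_{A0}(1−X) = 6.87×0.626 = 4.301 mol/L.
In a CSTR the entire volume is at exit conditions, so r_P = 0.123×4.301^0.5 = 0.2551 and r_Q = 1.51×4.301 = 6.494.
Overall selectivity = C_P/C_Q = r_Pτ/(r_Qτ) = r_P/r_Q = 0.0393.

0.0393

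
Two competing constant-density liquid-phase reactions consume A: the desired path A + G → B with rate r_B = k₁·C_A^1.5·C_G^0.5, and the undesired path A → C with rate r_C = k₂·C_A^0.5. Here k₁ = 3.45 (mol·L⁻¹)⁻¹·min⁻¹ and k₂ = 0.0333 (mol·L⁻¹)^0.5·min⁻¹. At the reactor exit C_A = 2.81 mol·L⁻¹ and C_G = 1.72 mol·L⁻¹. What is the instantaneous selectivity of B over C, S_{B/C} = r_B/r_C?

382

S_{B/C} = r_B/r_C = (k₁·C_A^1.5·C_G^0.5)/(k₂·C_A^0.5) = (k₁/k₂)·C_A·C_G^0.5.
= (3.45×2.810^1.5×1.720^0.5) / (0.0333×2.810^0.5) = 21.31/0.05582 = 382.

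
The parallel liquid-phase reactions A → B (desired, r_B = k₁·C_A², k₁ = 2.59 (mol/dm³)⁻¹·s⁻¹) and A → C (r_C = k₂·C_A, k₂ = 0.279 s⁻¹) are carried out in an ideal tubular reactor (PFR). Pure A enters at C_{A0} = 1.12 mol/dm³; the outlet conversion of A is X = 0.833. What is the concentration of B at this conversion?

0.779 mol/dm³

C_A = C_{A0}(1−X) = 0.1870 mol/dm³.
Along a PFR/batch, dC_C/dC_A = −r_C/(r_B+r_C) = −k₂/(k₂+k₁·C_A).
Integrating from C_{A0} to C_A: C_C = (0.279/2.59)·ln[(0.279+2.59·1.12)/(0.279+2.59·0.187)] = 0.1077·ln(3.180/0.7634) = 0.1537 mol/dm³.
Then C_B = (C_{A0}−C_A) − C_C = 0.9330 − 0.1537 = 0.7793 mol/dm³.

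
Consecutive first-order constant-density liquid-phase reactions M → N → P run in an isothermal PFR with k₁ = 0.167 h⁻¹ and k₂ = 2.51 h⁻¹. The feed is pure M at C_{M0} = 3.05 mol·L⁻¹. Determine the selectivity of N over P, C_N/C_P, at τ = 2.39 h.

0.169

Solving the coupled first-order balances gives C_N(τ) = [k₁/(k₂−k₁)]·C_{M0}·(e^(−k₁τ) − e^(−k₂τ)).
e^(−k₁τ) = e^(−0.167×2.39) = e^(−0.3991) = 0.6709; e^(−k₂τ) = e^(−5.999) = 0.002481.
C_N = 0.167×3.05/(2.51−0.167) × (0.6709−0.002481) = 0.2174×0.6684 = 0.1453 mol·L⁻¹.
C_M = C_{M0}e^(−k₁τ) = 2.046 mol·L⁻¹, so C_P = C_{M0}−C_M−C_N = 0.8584 mol·L⁻¹; C_N/C_P = 0.169.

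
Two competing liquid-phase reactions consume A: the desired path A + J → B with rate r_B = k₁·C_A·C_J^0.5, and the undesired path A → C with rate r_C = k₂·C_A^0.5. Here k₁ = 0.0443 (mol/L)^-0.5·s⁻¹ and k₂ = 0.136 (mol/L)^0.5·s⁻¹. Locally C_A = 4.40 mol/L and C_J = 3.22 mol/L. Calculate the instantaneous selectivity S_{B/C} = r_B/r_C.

1.23

S_{B/C} = r_B/r_C = (k₁·C_A·C_J^0.5)/(k₂·C_A^0.5) = (k₁/k₂)·C_A^0.5·C_J^0.5.
= (0.0443×4.400×3.220^0.5) / (0.136×4.400^0.5) = 0.3498/0.2853 = 1.23.
Since the desired path is higher order in A, keeping C_A high (PFR or concentrated feed) favours B.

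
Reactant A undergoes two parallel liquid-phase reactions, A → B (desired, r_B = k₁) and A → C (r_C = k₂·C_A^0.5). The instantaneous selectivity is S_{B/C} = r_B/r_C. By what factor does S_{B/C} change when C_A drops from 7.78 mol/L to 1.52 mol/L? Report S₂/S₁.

S_{B/C} = (k₁/k₂)·C_A^-0.5, so S₂/S₁ = (C_{A,2}/C_{A,1})^-0.5.
= (1.52/7.78)^(-0.5) = (0.1954)^(-0.5) = 2.26.
Selectivity toward B rises as C_A falls — low-concentration operation is favoured.

2.26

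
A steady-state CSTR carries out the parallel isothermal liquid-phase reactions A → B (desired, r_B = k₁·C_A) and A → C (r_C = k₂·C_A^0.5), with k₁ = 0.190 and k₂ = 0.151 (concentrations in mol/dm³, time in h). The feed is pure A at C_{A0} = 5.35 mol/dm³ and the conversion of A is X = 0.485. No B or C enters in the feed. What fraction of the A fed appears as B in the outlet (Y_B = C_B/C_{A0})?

0.328

Exit C_A = C_{A0}(1−X) = 5.35×0.515 = 2.755 mol/dm³.
A CSTR operates uniformly at the exit composition, giving r_B = 0.5235 and r_C = 0.2506 (each k·C_A^n at C_A = 2.755).
Fraction of consumed A going to B: r_B/(r_B+r_C) = 0.6762.
C_B = 0.6762·C_{A0}·X = 0.6762×5.35×0.485 = 1.75 mol/dm³; Y_B = C_B/C_{A0} = 0.328.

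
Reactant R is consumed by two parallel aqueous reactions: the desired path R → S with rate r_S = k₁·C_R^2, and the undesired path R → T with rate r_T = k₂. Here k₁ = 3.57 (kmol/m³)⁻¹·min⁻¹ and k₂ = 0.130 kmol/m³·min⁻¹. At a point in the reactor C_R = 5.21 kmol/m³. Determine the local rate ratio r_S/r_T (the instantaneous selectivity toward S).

745

S_{S/T} = r_S/r_T = (k₁·C_R^2)/(k₂) = (k₁/k₂)·C_R^2.
= (3.57×5.210^2) / (0.130) = 96.90/0.1300 = 745.
Since the desired path is higher order in R, keeping C_R high (PFR or concentrated feed) favours S.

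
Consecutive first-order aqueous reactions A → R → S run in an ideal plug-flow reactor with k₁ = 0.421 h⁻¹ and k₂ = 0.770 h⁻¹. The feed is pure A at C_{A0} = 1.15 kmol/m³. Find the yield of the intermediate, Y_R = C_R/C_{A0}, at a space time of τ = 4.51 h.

0.143

Solving the coupled first-order balances gives C_R(τ) = [k₁/(k₂−k₁)]·C_{A0}·(e^(−k₁τ) − e^(−k₂τ)).
e^(−k₁τ) = e^(−0.421×4.51) = e^(−1.899) = 0.1498; e^(−k₂τ) = e^(−3.473) = 0.03103.
C_R = 0.421×1.15/(0.770−0.421) × (0.1498−0.03103) = 1.387×0.1187 = 0.1647 kmol/m³.
Y_R = C_R/C_{A0} = 0.1647/1.15 = 0.143.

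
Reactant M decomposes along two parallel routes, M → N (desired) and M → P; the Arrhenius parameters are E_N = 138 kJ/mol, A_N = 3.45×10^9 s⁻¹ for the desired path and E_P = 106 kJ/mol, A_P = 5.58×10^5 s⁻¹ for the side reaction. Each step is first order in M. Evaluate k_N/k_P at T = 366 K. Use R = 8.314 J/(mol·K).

0.168

k_N/k_P = (A_N/A_P)·exp[−(E_N−E_P)/(RT)] = (A_N/A_P)·exp[(E_P−E_N)/(RT)].
(E_P−E_N)/(RT) = (106−138)×10³/(8.314×366) = -32000/3043 = -10.52.
k_N/k_P = (3.45×10^9/5.58×10^5)·exp(-10.52) = 6183 × 2.709×10^-5 = 0.168.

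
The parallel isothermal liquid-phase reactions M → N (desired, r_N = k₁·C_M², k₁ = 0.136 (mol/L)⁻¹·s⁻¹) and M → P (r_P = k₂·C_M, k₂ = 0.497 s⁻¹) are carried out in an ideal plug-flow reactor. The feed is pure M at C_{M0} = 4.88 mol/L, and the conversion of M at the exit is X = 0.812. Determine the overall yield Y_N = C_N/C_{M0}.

C_M = C_{M0}(1−X) = 0.9174 mol/L.
Along a PFR/batch, dC_P/dC_M = −r_P/(r_N+r_P) = −k₂/(k₂+k₁·C_M).
Integrating from C_{M0} to C_M: C_P = (0.497/0.136)·ln[(0.497+0.136·4.88)/(0.497+0.136·0.917)] = 3.654·ln(1.161/0.6218) = 2.281 mol/L.
Then C_N = (C_{M0}−C_M) − C_P = 3.963 − 2.281 = 1.682 mol/L.
Y_N = C_N/C_{M0} = 1.682/4.88 = 0.345.

0.345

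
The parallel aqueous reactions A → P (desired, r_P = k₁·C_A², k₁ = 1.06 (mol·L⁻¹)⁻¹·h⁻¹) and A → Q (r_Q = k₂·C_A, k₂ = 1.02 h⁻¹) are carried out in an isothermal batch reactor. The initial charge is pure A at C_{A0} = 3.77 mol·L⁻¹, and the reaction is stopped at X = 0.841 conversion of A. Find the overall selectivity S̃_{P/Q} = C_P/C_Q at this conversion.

1.97

C_A = C_{A0}(1−X) = 0.5994 mol·L⁻¹.
Along a PFR/batch, dC_Q/dC_A = −r_Q/(r_P+r_Q) = −k₂/(k₂+k₁·C_A).
Integrating from C_{A0} to C_A: C_Q = (1.02/1.06)·ln[(1.02+1.06·3.77)/(1.02+1.06·0.599)] = 0.9623·ln(5.016/1.655) = 1.067 mol·L⁻¹.
Then C_P = (C_{A0}−C_A) − C_Q = 3.171 − 1.067 = 2.104 mol·L⁻¹.
S̃_{P/Q} = C_P/C_Q = 2.104/1.067 = 1.97.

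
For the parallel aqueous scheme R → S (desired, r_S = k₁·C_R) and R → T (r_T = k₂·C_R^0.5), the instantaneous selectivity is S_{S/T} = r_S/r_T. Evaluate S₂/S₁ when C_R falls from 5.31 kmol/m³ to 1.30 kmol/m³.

0.495

S_{S/T} = (k₁/k₂)·C_R^0.5, so S₂/S₁ = (C_{R,2}/C_{R,1})^0.5.
= (1.30/5.31)^0.5 = (0.2448)^0.5 = 0.495.
Selectivity toward S falls as C_R falls — high-concentration operation is favoured.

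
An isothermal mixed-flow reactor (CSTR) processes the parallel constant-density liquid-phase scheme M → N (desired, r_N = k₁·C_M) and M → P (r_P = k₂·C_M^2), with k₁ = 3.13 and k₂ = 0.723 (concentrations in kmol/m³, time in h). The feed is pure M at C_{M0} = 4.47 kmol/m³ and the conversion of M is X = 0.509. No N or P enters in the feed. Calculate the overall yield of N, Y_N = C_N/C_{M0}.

0.338

Exit C_M = C_{M0}(1−X) = 4.47×0.491 = 2.195 kmol/m³.
Rates in a CSTR are evaluated at the outlet concentration: r_N = 3.13×2.195 = 6.870, r_P = 0.723×2.195^2 = 3.483.
Fraction of consumed M going to N: r_N/(r_N+r_P) = 0.6636.
C_N = 0.6636·C_{M0}·X = 0.6636×4.47×0.509 = 1.51 kmol/m³; Y_N = C_N/C_{M0} = 0.338.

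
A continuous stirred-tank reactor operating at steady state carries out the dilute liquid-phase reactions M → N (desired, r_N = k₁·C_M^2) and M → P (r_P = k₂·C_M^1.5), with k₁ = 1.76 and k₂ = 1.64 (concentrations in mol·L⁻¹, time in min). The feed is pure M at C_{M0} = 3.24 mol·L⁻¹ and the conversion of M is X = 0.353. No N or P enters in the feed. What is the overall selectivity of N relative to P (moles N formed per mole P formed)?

1.55

Exit C_M = C_{M0}(1−X) = 3.24×0.647 = 2.096 mol·L⁻¹.
Rates in a CSTR are evaluated at the outlet concentration: r_N = 1.76×2.096^2 = 7.734, r_P = 1.64×2.096^1.5 = 4.978.
Overall selectivity = C_N/C_P = r_Nτ/(r_Pτ) = r_N/r_P = 1.55.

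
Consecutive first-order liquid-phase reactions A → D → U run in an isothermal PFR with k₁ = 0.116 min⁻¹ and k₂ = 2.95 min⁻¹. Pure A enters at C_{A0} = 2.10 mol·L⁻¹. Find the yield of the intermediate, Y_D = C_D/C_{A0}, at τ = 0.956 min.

0.0342

Solving the coupled first-order balances gives C_D(τ) = [k₁/(k₂−k₁)]·C_{A0}·(e^(−k₁τ) − e^(−k₂τ)).
e^(−k₁τ) = e^(−0.116×0.956) = e^(−0.1109) = 0.8950; e^(−k₂τ) = e^(−2.820) = 0.05959.
C_D = 0.116×2.10/(2.95−0.116) × (0.8950−0.05959) = 0.08596×0.8354 = 0.07181 mol·L⁻¹.
Y_D = C_D/C_{A0} = 0.07181/2.10 = 0.0342.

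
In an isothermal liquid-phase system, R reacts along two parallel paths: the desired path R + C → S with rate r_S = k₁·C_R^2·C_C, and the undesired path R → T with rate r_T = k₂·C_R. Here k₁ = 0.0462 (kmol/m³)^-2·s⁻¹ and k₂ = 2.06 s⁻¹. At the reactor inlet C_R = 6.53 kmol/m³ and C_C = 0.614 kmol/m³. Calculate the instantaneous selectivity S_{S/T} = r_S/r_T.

0.0899

S_{S/T} = r_S/r_T = (k₁·C_R^2·C_C)/(k₂·C_R) = (k₁/k₂)·C_R·C_C.
= (0.0462×6.530^2×0.6140) / (2.06×6.530) = 1.210/13.45 = 0.0899.
Since the desired path is higher order in R, keeping C_R high (PFR or concentrated feed) favours S.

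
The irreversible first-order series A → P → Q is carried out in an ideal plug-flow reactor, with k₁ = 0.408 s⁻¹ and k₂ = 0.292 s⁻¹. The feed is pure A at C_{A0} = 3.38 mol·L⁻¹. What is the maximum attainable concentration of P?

1.46 mol·L⁻¹

At the optimum, C_{P,max}/C_{A0} = (k₁/k₂)^[k₂/(k₂−k₁)].
= (0.408/0.292)^(0.292/(0.292−0.408)) = (1.397)^(-2.517) = 0.4308.
C_{P,max} = 0.4308×3.38 = 1.46 mol·L⁻¹.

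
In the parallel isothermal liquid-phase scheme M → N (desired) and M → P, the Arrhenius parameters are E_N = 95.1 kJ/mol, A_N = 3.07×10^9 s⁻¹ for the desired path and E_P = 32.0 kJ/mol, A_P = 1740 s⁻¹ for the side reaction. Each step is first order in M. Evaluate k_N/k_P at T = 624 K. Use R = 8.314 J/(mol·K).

With equal orders, S_{N/P} = k_N/k_P = (A_N/A_P)·exp[(E_P−E_N)/(RT)].
(E_P−E_N)/(RT) = (32.0−95.1)×10³/(8.314×624) = -63100/5188 = -12.16.
k_N/k_P = (3.07×10^9/1740)·exp(-12.16) = 1.764×10^6 × 5.221×10^-6 = 9.21.

9.21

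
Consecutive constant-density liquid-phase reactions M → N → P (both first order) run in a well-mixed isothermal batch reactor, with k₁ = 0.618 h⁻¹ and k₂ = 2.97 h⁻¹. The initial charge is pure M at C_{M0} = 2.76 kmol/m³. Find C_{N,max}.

0.380 kmol/m³

Evaluating C_N at t_opt = ln(k₂/k₁)/(k₂−k₁) gives C_{N,max}/C_{M0} = (k₁/k₂)^[k₂/(k₂−k₁)].
= (0.618/2.97)^(2.97/(2.97−0.618)) = (0.2081)^(1.263) = 0.1378.
C_{N,max} = 0.1378×2.76 = 0.380 kmol/m³.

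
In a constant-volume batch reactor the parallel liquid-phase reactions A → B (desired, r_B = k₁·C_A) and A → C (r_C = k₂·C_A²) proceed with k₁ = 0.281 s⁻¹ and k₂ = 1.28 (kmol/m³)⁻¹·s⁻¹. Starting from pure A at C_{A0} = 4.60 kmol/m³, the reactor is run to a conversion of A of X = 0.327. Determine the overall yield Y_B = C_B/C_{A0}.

C_A = C_{A0}(1−X) = 3.096 kmol/m³.
Along a PFR/batch, dC_B/dC_A = −r_B/(r_B+r_C) = −k₁/(k₁+k₂·C_A).
Integrating from C_{A0} to C_A: C_B = (0.281/1.28)·ln[(0.281+1.28·4.60)/(0.281+1.28·3.10)] = 0.2195·ln(6.169/4.244) = 0.08213 kmol/m³.
Y_B = C_B/C_{A0} = 0.08213/4.60 = 0.0179.

0.0179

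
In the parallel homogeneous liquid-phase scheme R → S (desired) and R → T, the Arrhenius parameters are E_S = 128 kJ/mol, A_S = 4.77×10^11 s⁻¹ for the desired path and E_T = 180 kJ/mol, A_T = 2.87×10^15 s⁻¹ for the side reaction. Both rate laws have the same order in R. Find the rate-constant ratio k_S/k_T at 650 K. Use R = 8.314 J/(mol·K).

2.51

With equal orders, S_{S/T} = k_S/k_T = (A_S/A_T)·exp[(E_T−E_S)/(RT)].
(E_T−E_S)/(RT) = (180−128)×10³/(8.314×650) = 52000/5404 = 9.622.
k_S/k_T = (4.77×10^11/2.87×10^15)·exp(9.622) = 1.662×10^-4 × 15098 = 2.51.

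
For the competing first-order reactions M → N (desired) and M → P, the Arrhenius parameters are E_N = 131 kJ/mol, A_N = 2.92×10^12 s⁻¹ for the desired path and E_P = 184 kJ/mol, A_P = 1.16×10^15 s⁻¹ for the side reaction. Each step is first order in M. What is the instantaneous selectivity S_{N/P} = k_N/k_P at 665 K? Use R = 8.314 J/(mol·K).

k_N/k_P = (A_N/A_P)·exp[−(E_N−E_P)/(RT)] = (A_N/A_P)·exp[(E_P−E_N)/(RT)].
(E_P−E_N)/(RT) = (184−131)×10³/(8.314×665) = 53000/5529 = 9.586.
k_N/k_P = (2.92×10^12/1.16×10^15)·exp(9.586) = 0.002517 × 14562 = 36.7.
Since E_N < E_P, lowering the temperature improves selectivity toward N.

36.7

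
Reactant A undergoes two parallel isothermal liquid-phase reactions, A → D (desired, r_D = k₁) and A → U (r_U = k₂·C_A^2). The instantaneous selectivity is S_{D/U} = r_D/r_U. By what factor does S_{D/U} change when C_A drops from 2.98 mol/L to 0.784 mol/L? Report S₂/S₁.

S_{D/U} = (k₁/k₂)·C_A^-2, so S₂/S₁ = (C_{A,2}/C_{A,1})^-2.
= (0.784/2.98)^(-2) = (0.2631)^(-2) = 14.4.

14.4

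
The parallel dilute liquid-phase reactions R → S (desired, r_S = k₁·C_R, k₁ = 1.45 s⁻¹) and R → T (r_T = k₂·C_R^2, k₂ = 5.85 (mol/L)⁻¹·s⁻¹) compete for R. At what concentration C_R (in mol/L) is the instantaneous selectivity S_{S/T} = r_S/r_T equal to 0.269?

S_{S/T} = (k₁/k₂)·C_R⁻¹ ⇒ C_R = (S·k₂/k₁)^(-1).
= (0.269×5.85/1.45)^(-1) = (1.085)^(-1) = 0.921 mol/L.

0.921 mol/L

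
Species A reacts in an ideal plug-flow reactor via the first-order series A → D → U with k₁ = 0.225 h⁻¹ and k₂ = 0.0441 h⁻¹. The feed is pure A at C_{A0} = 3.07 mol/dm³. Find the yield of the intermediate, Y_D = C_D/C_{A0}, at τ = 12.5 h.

Solving the coupled first-order balances gives C_D(τ) = [k₁/(k₂−k₁)]·C_{A0}·(e^(−k₁τ) − e^(−k₂τ)).
e^(−k₁τ) = e^(−0.225×12.5) = e^(−2.812) = 0.06005; e^(−k₂τ) = e^(−0.5513) = 0.5762.
C_D = 0.225×3.07/(0.0441−0.225) × (0.06005−0.5762) = (-3.818)×(-0.5162) = 1.971 mol/dm³.
Y_D = C_D/C_{A0} = 1.971/3.07 = 0.642.

0.642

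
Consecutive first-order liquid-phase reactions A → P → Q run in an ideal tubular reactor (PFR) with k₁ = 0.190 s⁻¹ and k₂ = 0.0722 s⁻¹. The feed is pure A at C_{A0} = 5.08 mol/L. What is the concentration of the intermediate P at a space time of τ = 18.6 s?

The intermediate concentration in a first-order A→B→C sequence is C_P = k₁C_{A0}(e^(−k₁τ) − e^(−k₂τ))/(k₂−k₁).
e^(−k₁τ) = e^(−0.190×18.6) = e^(−3.534) = 0.02919; e^(−k₂τ) = e^(−1.343) = 0.2611.
C_P = 0.190×5.08/(0.0722−0.190) × (0.02919−0.2611) = (-8.194)×(-0.2319) = 1.900 mol/L.

1.90 mol/L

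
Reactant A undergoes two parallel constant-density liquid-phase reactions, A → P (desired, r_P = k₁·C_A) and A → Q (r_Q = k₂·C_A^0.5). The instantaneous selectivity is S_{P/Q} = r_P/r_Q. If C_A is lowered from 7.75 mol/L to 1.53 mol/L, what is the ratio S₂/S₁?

S_{P/Q} = (k₁/k₂)·C_A^0.5, so S₂/S₁ = (C_{A,2}/C_{A,1})^0.5.
= (1.53/7.75)^0.5 = (0.1974)^0.5 = 0.444.
Selectivity toward P falls as C_A falls — high-concentration operation is favoured.

0.444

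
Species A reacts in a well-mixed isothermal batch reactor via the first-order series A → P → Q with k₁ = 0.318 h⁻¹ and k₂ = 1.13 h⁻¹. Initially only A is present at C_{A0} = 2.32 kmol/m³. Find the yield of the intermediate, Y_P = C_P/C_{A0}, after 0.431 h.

For first-order series with pure A initially, C_P(t) = k₁C_{A0}/(k₂−k₁)·(e^(−k₁t) − e^(−k₂t)).
e^(−k₁t) = e^(−0.318×0.431) = e^(−0.1371) = 0.8719; e^(−k₂t) = e^(−0.4870) = 0.6144.
C_P = 0.318×2.32/(1.13−0.318) × (0.8719−0.6144) = 0.9086×0.2575 = 0.2339 kmol/m³.
Y_P = C_P/C_{A0} = 0.2339/2.32 = 0.101.

0.101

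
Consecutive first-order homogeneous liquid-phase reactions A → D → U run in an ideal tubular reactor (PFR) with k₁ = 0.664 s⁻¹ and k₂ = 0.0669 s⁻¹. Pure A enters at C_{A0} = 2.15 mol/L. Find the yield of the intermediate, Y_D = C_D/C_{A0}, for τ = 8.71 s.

The intermediate concentration in a first-order A→B→C sequence is C_D = k₁C_{A0}(e^(−k₁τ) − e^(−k₂τ))/(k₂−k₁).
e^(−k₁τ) = e^(−0.664×8.71) = e^(−5.783) = 0.003078; e^(−k₂τ) = e^(−0.5827) = 0.5584.
C_D = 0.664×2.15/(0.0669−0.664) × (0.003078−0.5584) = (-2.391)×(-0.5553) = 1.328 mol/L.
Y_D = C_D/C_{A0} = 1.328/2.15 = 0.618.

0.618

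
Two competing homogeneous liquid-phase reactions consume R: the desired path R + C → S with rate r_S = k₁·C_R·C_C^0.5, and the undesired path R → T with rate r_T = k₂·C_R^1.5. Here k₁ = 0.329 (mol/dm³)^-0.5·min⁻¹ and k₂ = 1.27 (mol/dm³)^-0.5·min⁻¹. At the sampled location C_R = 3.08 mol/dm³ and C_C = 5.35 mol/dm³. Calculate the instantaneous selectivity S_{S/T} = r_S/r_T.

0.341

S_{S/T} = r_S/r_T = (k₁·C_R·C_C^0.5)/(k₂·C_R^1.5) = (k₁/k₂)·C_R^-0.5·C_C^0.5.
= (0.329×3.080×5.350^0.5) / (1.27×3.080^1.5) = 2.344/6.865 = 0.341.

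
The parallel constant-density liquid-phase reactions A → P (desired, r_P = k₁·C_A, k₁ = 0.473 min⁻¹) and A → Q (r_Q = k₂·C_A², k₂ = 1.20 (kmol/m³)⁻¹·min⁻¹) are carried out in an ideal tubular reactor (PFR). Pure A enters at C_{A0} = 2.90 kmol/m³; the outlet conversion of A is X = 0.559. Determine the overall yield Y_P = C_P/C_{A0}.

C_A = C_{A0}(1−X) = 1.279 kmol/m³.
Along a PFR/batch, dC_P/dC_A = −r_P/(r_P+r_Q) = −k₁/(k₁+k₂·C_A).
Integrating from C_{A0} to C_A: C_P = (0.473/1.20)·ln[(0.473+1.20·2.90)/(0.473+1.20·1.28)] = 0.3942·ln(3.953/2.008) = 0.2670 kmol/m³.
Y_P = C_P/C_{A0} = 0.2670/2.90 = 0.0921.

0.0921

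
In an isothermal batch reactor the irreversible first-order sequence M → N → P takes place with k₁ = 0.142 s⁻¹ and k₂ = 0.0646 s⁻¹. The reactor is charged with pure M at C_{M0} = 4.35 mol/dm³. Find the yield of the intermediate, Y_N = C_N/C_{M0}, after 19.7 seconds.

0.402

The intermediate concentration in a first-order A→B→C sequence is C_N = k₁C_{M0}(e^(−k₁t) − e^(−k₂t))/(k₂−k₁).
e^(−k₁t) = e^(−0.142×19.7) = e^(−2.797) = 0.06097; e^(−k₂t) = e^(−1.273) = 0.2801.
C_N = 0.142×4.35/(0.0646−0.142) × (0.06097−0.2801) = (-7.981)×(-0.2191) = 1.749 mol/dm³.
Y_N = C_N/C_{M0} = 1.749/4.35 = 0.402.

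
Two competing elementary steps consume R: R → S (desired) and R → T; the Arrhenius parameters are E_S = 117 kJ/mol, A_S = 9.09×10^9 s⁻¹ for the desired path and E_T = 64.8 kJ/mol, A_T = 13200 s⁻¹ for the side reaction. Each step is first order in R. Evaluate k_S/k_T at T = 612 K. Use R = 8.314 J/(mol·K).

24.1

k_S/k_T = (A_S/A_T)·exp[−(E_S−E_T)/(RT)] = (A_S/A_T)·exp[(E_T−E_S)/(RT)].
(E_T−E_S)/(RT) = (64.8−117)×10³/(8.314×612) = -52200/5088 = -10.26.
k_S/k_T = (9.09×10^9/13200)·exp(-10.26) = 6.886×10^5 × 3.504×10^-5 = 24.1.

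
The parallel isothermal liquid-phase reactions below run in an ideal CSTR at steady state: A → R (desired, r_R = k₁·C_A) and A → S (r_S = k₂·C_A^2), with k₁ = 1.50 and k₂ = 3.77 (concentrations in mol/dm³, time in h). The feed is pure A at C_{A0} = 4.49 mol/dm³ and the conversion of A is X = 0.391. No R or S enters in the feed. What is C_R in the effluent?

Exit C_A = C_{A0}(1−X) = 4.49×0.609 = 2.734 mol/dm³.
In a CSTR the entire volume is at exit conditions, so r_R = 1.50×2.734 = 4.102 and r_S = 3.77×2.734^2 = 28.19.
Fraction of consumed A going to R: r_R/(r_R+r_S) = 0.1270.
C_R = 0.1270·C_{A0}·X = 0.1270×4.49×0.391 = 0.223 mol/dm³.

0.223 mol/dm³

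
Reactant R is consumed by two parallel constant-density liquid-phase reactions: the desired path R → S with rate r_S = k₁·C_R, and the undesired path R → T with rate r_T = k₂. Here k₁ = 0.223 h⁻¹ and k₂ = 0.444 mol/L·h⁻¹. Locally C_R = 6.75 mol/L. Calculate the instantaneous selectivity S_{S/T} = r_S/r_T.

3.39

S_{S/T} = r_S/r_T = (k₁·C_R)/(k₂) = (k₁/k₂)·C_R.
= (0.223×6.750) / (0.444) = 1.505/0.4440 = 3.39.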